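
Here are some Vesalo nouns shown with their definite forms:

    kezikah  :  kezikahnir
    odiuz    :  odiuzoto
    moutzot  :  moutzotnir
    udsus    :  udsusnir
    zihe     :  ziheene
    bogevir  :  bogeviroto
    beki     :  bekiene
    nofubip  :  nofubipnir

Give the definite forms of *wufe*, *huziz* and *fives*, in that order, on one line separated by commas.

The suffix is conditioned by the final sound: -nir when the stem ends in a voiceless consonant (*kezikah*, *moutzot*, *udsus*, *nofubip*); -oto when the stem ends in a voiced consonant (*odiuz*, *bogevir*); -ene when the stem ends in a vowel (*zihe*, *beki*).
*wufe*: final sound = /e/, a vowel → -ene → *wufeene*.
The final sound of *huziz* is /z/, which is a voiced consonant, so the suffix is -oto, giving *huzizoto*.
The final sound of *fives* is /s/, which is a voiceless consonant, so the suffix is -nir, giving *fivesnir*.

wufeene, huzizoto, fivesnir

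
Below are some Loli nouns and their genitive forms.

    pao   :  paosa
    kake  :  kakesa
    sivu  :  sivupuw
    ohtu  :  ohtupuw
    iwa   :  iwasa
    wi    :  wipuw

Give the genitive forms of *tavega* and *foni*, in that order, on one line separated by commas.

tavegasa, fonipuw

Looking at the last vowel of each stem: -puw when the last vowel of the stem is a high vowel (*sivu*, *ohtu*, *wi*); -sa when the last vowel of the stem is a non-high vowel (*pao*, *kake*, *iwa*).
Since the last vowel of *tavega* is /a/ (a non-high vowel), it takes -sa, giving *tavegasa*.
*foni*: last vowel = /i/, a high vowel → -puw → *fonipuw*.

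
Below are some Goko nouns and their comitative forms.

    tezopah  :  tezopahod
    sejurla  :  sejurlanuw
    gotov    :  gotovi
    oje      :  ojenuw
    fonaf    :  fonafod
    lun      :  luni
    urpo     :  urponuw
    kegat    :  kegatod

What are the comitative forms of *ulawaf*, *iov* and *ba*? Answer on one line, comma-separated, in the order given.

ulawafod, iovi, banuw

Looking at the final sound of each stem: -od when the stem ends in a voiceless consonant (*tezopah*, *fonaf*, *kegat*); -i when the stem ends in a voiced consonant (*gotov*, *lun*); -nuw when the stem ends in a vowel (*sejurla*, *oje*, *urpo*).
*ulawaf*: final sound = /f/, a voiceless consonant → -od → *ulawafod*.
*iov* — final sound /v/ (a voiced consonant) → -i → *iovi*.
*ba* — final sound /a/ (a vowel) → -nuw → *banuw*.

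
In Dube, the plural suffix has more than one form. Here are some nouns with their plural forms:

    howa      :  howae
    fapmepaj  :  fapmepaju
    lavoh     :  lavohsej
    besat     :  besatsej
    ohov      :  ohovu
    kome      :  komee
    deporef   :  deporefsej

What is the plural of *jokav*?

jokavu

The alternation tracks the final sound of the stem — -sej when the stem ends in a voiceless consonant (*lavoh*, *besat*, *deporef*); -u when the stem ends in a voiced consonant (*fapmepaj*, *ohov*); -e when the stem ends in a vowel (*howa*, *kome*).
Since the final sound of *jokav* is /v/ (a voiced consonant), it takes -u, giving *jokavu*.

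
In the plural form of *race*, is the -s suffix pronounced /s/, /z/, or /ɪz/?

The stem *race* ends in a sibilant (/s, z, ʃ, ʒ, tʃ, dʒ/).
The plural suffix surfaces as /ɪz/ after sibilants, /s/ after other voiceless consonants, and /z/ after other voiced sounds.
So the plural -s on *race* is pronounced /ɪz/.

/ɪz/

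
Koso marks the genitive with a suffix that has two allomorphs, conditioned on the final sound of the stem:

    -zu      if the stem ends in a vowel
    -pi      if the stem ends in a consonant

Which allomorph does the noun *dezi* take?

-zu

*dezi* — final sound /i/ (a vowel) → -zu.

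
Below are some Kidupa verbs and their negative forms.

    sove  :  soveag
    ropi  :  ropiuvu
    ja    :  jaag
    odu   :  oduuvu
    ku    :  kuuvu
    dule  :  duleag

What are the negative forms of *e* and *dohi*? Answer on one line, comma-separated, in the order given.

eag, dohiuvu

Looking at the last vowel of each stem: -uvu when the last vowel of the stem is a high vowel (*ropi*, *odu*, *ku*); -ag when the last vowel of the stem is a non-high vowel (*sove*, *ja*, *dule*).
Since the last vowel of *e* is /e/ (a non-high vowel), it takes -ag, giving *eag*.
*dohi* — last vowel /i/ (a high vowel) → -uvu → *dohiuvu*.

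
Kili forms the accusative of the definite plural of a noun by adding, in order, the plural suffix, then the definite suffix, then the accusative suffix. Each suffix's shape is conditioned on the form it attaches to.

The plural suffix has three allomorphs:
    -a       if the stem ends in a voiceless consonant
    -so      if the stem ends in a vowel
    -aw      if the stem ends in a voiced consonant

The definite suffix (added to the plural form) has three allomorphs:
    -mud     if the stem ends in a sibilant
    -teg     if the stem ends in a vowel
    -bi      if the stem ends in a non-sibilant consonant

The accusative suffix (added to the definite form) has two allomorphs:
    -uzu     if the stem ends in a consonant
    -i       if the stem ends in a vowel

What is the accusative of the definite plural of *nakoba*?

nakobasoteguzu

*nakoba*: final sound = /a/, a vowel → -so → *nakobaso*.
The plural form *nakobaso*: final sound = /o/, a vowel → -teg → *nakobasoteg*.
Since the final sound of the definite form *nakobasoteg* is /g/ (a consonant), it takes -uzu, giving *nakobasoteguzu*.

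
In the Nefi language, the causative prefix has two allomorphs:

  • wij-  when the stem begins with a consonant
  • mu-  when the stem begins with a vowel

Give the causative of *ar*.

muar

The first sound of *ar* is /a/, which is a vowel, so the prefix is mu-, giving *muar*.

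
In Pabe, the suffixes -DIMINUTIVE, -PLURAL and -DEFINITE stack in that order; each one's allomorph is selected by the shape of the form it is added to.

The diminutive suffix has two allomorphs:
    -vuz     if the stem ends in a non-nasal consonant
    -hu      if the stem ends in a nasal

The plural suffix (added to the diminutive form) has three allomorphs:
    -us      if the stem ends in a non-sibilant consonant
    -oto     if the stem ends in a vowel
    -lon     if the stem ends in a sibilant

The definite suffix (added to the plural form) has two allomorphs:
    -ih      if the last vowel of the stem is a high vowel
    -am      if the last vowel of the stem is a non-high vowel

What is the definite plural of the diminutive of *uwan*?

*uwan*: final consonant = /n/, a nasal → -hu → *uwanhu*.
Since the final sound of the diminutive form *uwanhu* is /u/ (a vowel), it takes -oto, giving *uwanhuoto*.
The plural form *uwanhuoto* — last vowel /o/ (a non-high vowel) → -am → *uwanhuotoam*.

uwanhuotoam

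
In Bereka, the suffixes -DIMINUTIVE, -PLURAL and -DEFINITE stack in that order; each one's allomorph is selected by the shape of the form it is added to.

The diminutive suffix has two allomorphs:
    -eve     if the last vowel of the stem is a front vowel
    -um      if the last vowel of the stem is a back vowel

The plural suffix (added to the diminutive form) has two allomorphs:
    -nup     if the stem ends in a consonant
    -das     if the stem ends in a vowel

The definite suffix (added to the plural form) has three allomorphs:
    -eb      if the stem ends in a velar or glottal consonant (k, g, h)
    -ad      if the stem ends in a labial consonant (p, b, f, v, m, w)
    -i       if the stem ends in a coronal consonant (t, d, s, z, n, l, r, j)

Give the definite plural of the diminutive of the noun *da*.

The last vowel of *da* is /a/, which is a back vowel, so the diminutive suffix is -um, giving *daum*.
The final sound of the diminutive form *daum* is /m/, which is a consonant, so the plural suffix is -nup, giving *daumnup*.
The final consonant of the plural form *daumnup* is /p/, which is labial, so the definite suffix is -ad, giving *daumnupad*.

daumnupad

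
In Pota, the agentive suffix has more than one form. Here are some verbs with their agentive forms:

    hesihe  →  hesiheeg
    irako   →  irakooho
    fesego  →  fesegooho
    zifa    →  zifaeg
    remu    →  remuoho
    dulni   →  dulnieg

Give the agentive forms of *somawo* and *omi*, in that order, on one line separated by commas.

somawooho, omieg

Looking at the last vowel of each stem: -oho when the last vowel of the stem is a rounded vowel (*irako*, *fesego*, *remu*); -eg when the last vowel of the stem is an unrounded vowel (*hesihe*, *zifa*, *dulni*).
*somawo*: last vowel = /o/, a rounded vowel → -oho → *somawooho*.
*omi*: last vowel = /i/, an unrounded vowel → -eg → *omieg*.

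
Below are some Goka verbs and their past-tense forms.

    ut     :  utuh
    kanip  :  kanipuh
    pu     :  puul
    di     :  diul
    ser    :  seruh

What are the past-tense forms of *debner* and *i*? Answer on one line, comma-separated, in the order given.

debneruh, iul

The pattern is consonant vs. vowel: -uh when the stem ends in a consonant (*ut*, *kanip*, *ser*); -ul when the stem ends in a vowel (*pu*, *di*).
*debner*: final sound = /r/, a consonant → -uh → *debneruh*.
The final sound of *i* is /i/, which is a vowel, so the suffix is -ul, giving *iul*.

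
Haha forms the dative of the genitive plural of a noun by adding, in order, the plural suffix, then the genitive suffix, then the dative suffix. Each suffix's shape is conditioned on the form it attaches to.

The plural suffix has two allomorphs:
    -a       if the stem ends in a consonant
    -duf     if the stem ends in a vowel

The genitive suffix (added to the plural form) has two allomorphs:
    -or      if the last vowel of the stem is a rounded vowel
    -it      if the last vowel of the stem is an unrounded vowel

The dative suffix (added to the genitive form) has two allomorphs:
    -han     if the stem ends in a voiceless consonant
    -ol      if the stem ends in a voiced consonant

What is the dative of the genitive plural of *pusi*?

pusiduforol

Since the final sound of *pusi* is /i/ (a vowel), it takes -duf, giving *pusiduf*.
The last vowel of the plural form *pusiduf* is /u/, which is a rounded vowel, so the genitive suffix is -or, giving *pusidufor*.
Since the final consonant of the genitive form *pusidufor* is /r/ (voiced), it takes -ol, giving *pusiduforol*.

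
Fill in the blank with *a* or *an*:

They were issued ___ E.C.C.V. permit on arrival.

an

The indefinite article is chosen by the initial *sound* of the following word, not its spelling.
The initialism *E.C.C.V.* is read letter by letter; the first letter, E, is pronounced /iː/, which begins with a vowel sound.
So the article is *an*: They were issued an E.C.C.V. permit on arrival.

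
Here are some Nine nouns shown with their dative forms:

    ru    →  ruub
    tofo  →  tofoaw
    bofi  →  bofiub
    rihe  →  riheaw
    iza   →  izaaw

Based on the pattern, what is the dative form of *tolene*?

The pattern is height harmony: -ub when the last vowel of the stem is a high vowel (*ru*, *bofi*); -aw when the last vowel of the stem is a non-high vowel (*tofo*, *rihe*, *iza*).
*tolene* — last vowel /e/ (a non-high vowel) → -aw → *toleneaw*.

toleneaw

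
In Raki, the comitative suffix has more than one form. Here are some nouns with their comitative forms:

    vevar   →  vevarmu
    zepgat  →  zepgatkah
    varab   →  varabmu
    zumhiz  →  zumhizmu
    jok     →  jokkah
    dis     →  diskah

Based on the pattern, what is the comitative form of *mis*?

The alternation tracks the final consonant of the stem — -kah when the stem ends in a voiceless consonant (*zepgat*, *jok*, *dis*); -mu when the stem ends in a voiced consonant (*vevar*, *varab*, *zumhiz*).
*mis*: final consonant = /s/, voiceless → -kah → *miskah*.

miskah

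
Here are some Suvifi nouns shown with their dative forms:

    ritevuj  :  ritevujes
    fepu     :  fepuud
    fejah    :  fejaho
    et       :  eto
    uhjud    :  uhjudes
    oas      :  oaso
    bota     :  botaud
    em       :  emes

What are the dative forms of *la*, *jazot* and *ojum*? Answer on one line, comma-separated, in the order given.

laud, jazoto, ojumes

Looking at the final sound of each stem: -o when the stem ends in a voiceless consonant (*fejah*, *et*, *oas*); -es when the stem ends in a voiced consonant (*ritevuj*, *uhjud*, *em*); -ud when the stem ends in a vowel (*fepu*, *bota*).
*la* — final sound /a/ (a vowel) → -ud → *laud*.
*jazot*: final sound = /t/, a voiceless consonant → -o → *jazoto*.
Since the final sound of *ojum* is /m/ (a voiced consonant), it takes -es, giving *ojumes*.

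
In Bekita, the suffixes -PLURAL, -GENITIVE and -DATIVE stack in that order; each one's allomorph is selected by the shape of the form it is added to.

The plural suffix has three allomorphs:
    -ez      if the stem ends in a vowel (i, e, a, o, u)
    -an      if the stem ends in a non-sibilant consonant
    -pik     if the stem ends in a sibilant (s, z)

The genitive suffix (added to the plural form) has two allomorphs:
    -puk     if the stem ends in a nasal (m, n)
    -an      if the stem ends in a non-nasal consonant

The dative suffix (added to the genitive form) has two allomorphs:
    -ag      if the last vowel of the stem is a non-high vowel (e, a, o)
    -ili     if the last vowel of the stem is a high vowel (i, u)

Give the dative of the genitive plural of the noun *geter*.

*geter* — final sound /r/ (a non-sibilant consonant) → -an → *geteran*.
Since the final consonant of the plural form *geteran* is /n/ (a nasal), it takes -puk, giving *geteranpuk*.
Since the last vowel of the genitive form *geteranpuk* is /u/ (a high vowel), it takes -ili, giving *geteranpukili*.

geteranpukili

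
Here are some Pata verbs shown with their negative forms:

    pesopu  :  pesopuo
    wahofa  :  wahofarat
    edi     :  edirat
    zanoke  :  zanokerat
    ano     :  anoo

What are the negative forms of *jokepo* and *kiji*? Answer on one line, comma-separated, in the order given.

The alternation tracks the last vowel of the stem — -o when the last vowel of the stem is a rounded vowel (*pesopu*, *ano*); -rat when the last vowel of the stem is an unrounded vowel (*wahofa*, *edi*, *zanoke*).
*jokepo*: last vowel = /o/, a rounded vowel → -o → *jokepoo*.
The last vowel of *kiji* is /i/, which is an unrounded vowel, so the suffix is -rat, giving *kijirat*.

jokepoo, kijirat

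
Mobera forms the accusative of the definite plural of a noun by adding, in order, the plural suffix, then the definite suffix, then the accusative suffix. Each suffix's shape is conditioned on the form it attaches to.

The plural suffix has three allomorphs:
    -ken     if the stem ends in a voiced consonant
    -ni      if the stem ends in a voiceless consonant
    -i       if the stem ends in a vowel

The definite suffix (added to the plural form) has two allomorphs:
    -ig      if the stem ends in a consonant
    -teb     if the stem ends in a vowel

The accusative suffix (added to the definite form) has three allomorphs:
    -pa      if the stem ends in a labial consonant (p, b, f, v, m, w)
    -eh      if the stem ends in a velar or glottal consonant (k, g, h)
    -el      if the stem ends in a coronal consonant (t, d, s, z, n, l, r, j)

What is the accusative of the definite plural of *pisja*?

Since the final sound of *pisja* is /a/ (a vowel), it takes -i, giving *pisjai*.
The plural form *pisjai* — final sound /i/ (a vowel) → -teb → *pisjaiteb*.
Since the final consonant of the definite form *pisjaiteb* is /b/ (labial), it takes -pa, giving *pisjaitebpa*.

pisjaitebpa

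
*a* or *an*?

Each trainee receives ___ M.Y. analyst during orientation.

The indefinite article is chosen by the initial *sound* of the following word, not its spelling.
The initialism *M.Y.* is read letter by letter; the first letter, M, is pronounced /ɛm/, which begins with a vowel sound.
So the article is *an*: Each trainee receives an M.Y. analyst during orientation.

an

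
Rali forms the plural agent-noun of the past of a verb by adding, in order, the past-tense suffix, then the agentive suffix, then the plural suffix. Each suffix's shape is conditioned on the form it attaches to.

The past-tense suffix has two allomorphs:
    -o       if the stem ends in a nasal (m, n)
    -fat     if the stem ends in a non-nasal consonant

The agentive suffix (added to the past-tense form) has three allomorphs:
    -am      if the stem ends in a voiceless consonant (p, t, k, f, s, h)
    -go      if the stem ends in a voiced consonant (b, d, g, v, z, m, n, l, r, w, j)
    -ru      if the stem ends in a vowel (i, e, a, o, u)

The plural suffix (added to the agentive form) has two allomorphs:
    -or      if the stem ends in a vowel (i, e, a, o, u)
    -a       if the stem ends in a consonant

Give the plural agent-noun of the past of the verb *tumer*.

*tumer*: final consonant = /r/, non-nasal → -fat → *tumerfat*.
The past-tense form *tumerfat*: final sound = /t/, a voiceless consonant → -am → *tumerfatam*.
Since the final sound of the agentive form *tumerfatam* is /m/ (a consonant), it takes -a, giving *tumerfatama*.

tumerfatama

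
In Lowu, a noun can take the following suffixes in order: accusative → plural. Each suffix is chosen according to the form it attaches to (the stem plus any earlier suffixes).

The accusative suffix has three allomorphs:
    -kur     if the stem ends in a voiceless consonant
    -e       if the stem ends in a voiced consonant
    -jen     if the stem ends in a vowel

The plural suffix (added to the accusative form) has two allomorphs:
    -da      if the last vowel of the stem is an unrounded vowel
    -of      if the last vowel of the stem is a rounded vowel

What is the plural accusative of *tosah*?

tosahkurof

*tosah* — final sound /h/ (a voiceless consonant) → -kur → *tosahkur*.
The accusative form *tosahkur*: last vowel = /u/, a rounded vowel → -of → *tosahkurof*.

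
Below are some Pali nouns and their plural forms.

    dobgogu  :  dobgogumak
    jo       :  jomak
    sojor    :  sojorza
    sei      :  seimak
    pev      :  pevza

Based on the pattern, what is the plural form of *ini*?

Looking at the final sound of each stem: -za when the stem ends in a consonant (*sojor*, *pev*); -mak when the stem ends in a vowel (*dobgogu*, *jo*, *sei*).
Since the final sound of *ini* is /i/ (a vowel), it takes -mak, giving *inimak*.

inimak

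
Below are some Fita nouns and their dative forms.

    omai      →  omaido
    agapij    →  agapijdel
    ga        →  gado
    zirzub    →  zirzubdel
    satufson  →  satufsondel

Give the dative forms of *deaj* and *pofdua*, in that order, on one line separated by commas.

The pattern is consonant vs. vowel: -del when the stem ends in a consonant (*agapij*, *zirzub*, *satufson*); -do when the stem ends in a vowel (*omai*, *ga*).
*deaj*: final sound = /j/, a consonant → -del → *deajdel*.
The final sound of *pofdua* is /a/, which is a vowel, so the suffix is -do, giving *pofduado*.

deajdel, pofduado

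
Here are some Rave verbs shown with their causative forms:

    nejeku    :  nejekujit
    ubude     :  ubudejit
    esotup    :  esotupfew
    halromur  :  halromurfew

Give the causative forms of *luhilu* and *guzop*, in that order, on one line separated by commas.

The pattern is consonant vs. vowel: -few when the stem ends in a consonant (*esotup*, *halromur*); -jit when the stem ends in a vowel (*nejeku*, *ubude*).
*luhilu*: final sound = /u/, a vowel → -jit → *luhilujit*.
*guzop* — final sound /p/ (a consonant) → -few → *guzopfew*.

luhilujit, guzopfew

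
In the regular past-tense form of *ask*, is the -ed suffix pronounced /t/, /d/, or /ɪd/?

/t/

The stem *ask* ends in a voiceless consonant other than /t/.
The -ed suffix is realized as /ɪd/ after /t, d/; as /t/ after other voiceless consonants; and as /d/ after other voiced sounds.
So -ed on *ask* is pronounced /t/.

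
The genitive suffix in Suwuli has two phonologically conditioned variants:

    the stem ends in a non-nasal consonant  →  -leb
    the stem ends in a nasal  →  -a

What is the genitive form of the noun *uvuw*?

*uvuw* — final consonant /w/ (non-nasal) → -leb → *uvuwleb*.

uvuwleb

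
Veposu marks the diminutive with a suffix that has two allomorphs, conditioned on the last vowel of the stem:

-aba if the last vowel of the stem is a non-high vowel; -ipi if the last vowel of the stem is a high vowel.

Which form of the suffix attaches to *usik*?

-ipi

*usik* — last vowel /i/ (a high vowel) → -ipi.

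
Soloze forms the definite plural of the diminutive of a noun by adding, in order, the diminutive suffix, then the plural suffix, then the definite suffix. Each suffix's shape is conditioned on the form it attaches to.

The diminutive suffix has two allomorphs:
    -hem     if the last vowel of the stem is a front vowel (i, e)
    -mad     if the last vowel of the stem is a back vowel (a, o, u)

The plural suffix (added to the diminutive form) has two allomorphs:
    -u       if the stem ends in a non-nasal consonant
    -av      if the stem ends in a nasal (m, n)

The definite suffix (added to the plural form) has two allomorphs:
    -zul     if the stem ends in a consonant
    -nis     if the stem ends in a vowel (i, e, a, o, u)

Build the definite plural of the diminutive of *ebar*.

ebarmadunis

*ebar*: last vowel = /a/, a back vowel → -mad → *ebarmad*.
The diminutive form *ebarmad*: final consonant = /d/, non-nasal → -u → *ebarmadu*.
The final sound of the plural form *ebarmadu* is /u/, which is a vowel, so the definite suffix is -nis, giving *ebarmadunis*.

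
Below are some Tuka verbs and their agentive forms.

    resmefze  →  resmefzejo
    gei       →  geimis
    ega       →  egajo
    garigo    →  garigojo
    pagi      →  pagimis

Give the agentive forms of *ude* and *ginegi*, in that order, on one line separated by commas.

udejo, ginegimis

Looking at the last vowel of each stem: -mis when the last vowel of the stem is a high vowel (*gei*, *pagi*); -jo when the last vowel of the stem is a non-high vowel (*resmefze*, *ega*, *garigo*).
Since the last vowel of *ude* is /e/ (a non-high vowel), it takes -jo, giving *udejo*.
Since the last vowel of *ginegi* is /i/ (a high vowel), it takes -mis, giving *ginegimis*.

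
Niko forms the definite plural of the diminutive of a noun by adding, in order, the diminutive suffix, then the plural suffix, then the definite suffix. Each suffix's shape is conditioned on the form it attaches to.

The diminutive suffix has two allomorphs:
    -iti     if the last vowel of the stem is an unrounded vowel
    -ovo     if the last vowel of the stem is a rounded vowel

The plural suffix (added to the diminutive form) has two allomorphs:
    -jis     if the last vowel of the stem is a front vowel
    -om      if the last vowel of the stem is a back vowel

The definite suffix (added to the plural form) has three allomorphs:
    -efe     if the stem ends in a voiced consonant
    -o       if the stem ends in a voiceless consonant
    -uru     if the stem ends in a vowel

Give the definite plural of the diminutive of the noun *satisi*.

Since the last vowel of *satisi* is /i/ (an unrounded vowel), it takes -iti, giving *satisiiti*.
The diminutive form *satisiiti* — last vowel /i/ (a front vowel) → -jis → *satisiitijis*.
The plural form *satisiitijis* — final sound /s/ (a voiceless consonant) → -o → *satisiitijiso*.

satisiitijiso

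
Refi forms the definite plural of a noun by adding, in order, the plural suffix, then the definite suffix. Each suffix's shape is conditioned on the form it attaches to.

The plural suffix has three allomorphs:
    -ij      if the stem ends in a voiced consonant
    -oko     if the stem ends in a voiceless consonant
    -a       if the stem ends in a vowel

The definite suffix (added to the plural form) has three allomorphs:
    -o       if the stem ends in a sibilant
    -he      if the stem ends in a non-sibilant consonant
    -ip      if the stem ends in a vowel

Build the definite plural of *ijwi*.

ijwiaip

The final sound of *ijwi* is /i/, which is a vowel, so the plural suffix is -a, giving *ijwia*.
Since the final sound of the plural form *ijwia* is /a/ (a vowel), it takes -ip, giving *ijwiaip*.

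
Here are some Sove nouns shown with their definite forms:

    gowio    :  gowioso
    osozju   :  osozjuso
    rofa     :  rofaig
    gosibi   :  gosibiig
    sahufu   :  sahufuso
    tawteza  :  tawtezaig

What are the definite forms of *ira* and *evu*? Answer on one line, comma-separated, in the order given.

iraig, evuso

Looking at the last vowel of each stem: -so when the last vowel of the stem is a rounded vowel (*gowio*, *osozju*, *sahufu*); -ig when the last vowel of the stem is an unrounded vowel (*rofa*, *gosibi*, *tawteza*).
*ira* — last vowel /a/ (an unrounded vowel) → -ig → *iraig*.
*evu*: last vowel = /u/, a rounded vowel → -so → *evuso*.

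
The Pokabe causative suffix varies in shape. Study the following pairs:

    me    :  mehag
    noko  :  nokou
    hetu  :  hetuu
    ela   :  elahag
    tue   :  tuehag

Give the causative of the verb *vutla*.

The pattern is rounding harmony: -u when the last vowel of the stem is a rounded vowel (*noko*, *hetu*); -hag when the last vowel of the stem is an unrounded vowel (*me*, *ela*, *tue*).
*vutla* — last vowel /a/ (an unrounded vowel) → -hag → *vutlahag*.

vutlahag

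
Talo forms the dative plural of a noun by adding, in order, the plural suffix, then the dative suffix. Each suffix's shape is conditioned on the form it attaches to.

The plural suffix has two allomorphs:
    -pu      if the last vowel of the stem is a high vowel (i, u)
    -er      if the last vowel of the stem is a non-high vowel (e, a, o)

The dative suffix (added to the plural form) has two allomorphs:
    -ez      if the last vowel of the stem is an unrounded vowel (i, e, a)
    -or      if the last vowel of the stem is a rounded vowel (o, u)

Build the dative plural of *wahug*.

*wahug*: last vowel = /u/, a high vowel → -pu → *wahugpu*.
Since the last vowel of the plural form *wahugpu* is /u/ (a rounded vowel), it takes -or, giving *wahugpuor*.

wahugpuor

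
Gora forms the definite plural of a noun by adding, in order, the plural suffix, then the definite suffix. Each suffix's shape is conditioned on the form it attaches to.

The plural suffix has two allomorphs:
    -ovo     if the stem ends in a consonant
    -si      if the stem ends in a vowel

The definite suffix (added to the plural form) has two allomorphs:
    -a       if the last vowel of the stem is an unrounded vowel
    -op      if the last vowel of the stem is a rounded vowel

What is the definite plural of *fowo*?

*fowo* — final sound /o/ (a vowel) → -si → *fowosi*.
The plural form *fowosi* — last vowel /i/ (an unrounded vowel) → -a → *fowosia*.

fowosia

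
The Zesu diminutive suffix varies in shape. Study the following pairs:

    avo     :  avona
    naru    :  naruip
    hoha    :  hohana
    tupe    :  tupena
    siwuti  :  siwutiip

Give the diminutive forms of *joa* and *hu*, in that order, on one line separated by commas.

The alternation tracks the last vowel of the stem — -ip when the last vowel of the stem is a high vowel (*naru*, *siwuti*); -na when the last vowel of the stem is a non-high vowel (*avo*, *hoha*, *tupe*).
The last vowel of *joa* is /a/, which is a non-high vowel, so the suffix is -na, giving *joana*.
*hu* — last vowel /u/ (a high vowel) → -ip → *huip*.

joana, huip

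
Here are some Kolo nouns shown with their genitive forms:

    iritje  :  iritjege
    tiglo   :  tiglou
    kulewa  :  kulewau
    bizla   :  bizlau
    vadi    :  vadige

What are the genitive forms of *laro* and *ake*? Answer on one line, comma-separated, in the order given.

larou, akege

The alternation tracks the last vowel of the stem — -ge when the last vowel of the stem is a front vowel (*iritje*, *vadi*); -u when the last vowel of the stem is a back vowel (*tiglo*, *kulewa*, *bizla*).
*laro* — last vowel /o/ (a back vowel) → -u → *larou*.
*ake*: last vowel = /e/, a front vowel → -ge → *akege*.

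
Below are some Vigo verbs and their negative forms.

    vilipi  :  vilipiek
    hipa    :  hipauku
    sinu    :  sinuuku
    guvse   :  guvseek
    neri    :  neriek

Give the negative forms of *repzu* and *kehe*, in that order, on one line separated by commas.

repzuuku, keheek

Looking at the last vowel of each stem: -ek when the last vowel of the stem is a front vowel (*vilipi*, *guvse*, *neri*); -uku when the last vowel of the stem is a back vowel (*hipa*, *sinu*).
*repzu*: last vowel = /u/, a back vowel → -uku → *repzuuku*.
*kehe*: last vowel = /e/, a front vowel → -ek → *keheek*.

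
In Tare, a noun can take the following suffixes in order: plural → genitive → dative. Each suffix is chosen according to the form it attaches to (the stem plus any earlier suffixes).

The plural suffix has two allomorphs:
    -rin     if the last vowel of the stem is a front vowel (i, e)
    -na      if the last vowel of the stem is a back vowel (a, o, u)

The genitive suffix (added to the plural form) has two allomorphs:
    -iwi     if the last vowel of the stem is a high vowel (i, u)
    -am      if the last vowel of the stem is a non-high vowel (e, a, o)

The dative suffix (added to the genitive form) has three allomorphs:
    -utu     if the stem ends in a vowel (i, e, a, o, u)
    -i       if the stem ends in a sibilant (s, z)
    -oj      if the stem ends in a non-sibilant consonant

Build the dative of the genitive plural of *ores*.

oresriniwiutu

*ores* — last vowel /e/ (a front vowel) → -rin → *oresrin*.
The last vowel of the plural form *oresrin* is /i/, which is a high vowel, so the genitive suffix is -iwi, giving *oresriniwi*.
Since the final sound of the genitive form *oresriniwi* is /i/ (a vowel), it takes -utu, giving *oresriniwiutu*.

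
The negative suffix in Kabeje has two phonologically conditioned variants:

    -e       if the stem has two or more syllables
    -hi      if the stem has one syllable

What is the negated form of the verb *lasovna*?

lasovnae

*lasovna* has 3 syllables, so the suffix is -e, giving *lasovnae*.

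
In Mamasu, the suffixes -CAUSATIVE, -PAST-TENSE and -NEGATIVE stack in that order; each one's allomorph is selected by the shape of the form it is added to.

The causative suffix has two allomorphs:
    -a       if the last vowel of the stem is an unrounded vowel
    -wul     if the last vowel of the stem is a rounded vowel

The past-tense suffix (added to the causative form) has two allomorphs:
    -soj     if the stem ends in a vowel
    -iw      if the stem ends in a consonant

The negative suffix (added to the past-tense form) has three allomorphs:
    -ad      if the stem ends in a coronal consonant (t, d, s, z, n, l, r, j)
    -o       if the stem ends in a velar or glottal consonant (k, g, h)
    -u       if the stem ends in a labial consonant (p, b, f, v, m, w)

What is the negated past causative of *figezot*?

The last vowel of *figezot* is /o/, which is a rounded vowel, so the causative suffix is -wul, giving *figezotwul*.
Since the final sound of the causative form *figezotwul* is /l/ (a consonant), it takes -iw, giving *figezotwuliw*.
The final consonant of the past-tense form *figezotwuliw* is /w/, which is labial, so the negative suffix is -u, giving *figezotwuliwu*.

figezotwuliwu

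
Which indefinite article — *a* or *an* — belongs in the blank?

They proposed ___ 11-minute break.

an

The indefinite article is chosen by the initial *sound* of the following word, not its spelling.
The number *11* is spoken "eleven", beginning with /ɪˈlɛvən/ — a vowel sound.
So the article is *an*: They proposed an 11-minute break.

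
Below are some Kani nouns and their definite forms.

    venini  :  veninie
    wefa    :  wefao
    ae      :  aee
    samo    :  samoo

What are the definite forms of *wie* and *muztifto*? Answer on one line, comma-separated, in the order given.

wiee, muztiftoo

The suffix is conditioned by the last vowel: -e when the last vowel of the stem is a front vowel (*venini*, *ae*); -o when the last vowel of the stem is a back vowel (*wefa*, *samo*).
The last vowel of *wie* is /e/, which is a front vowel, so the suffix is -e, giving *wiee*.
*muztifto* — last vowel /o/ (a back vowel) → -o → *muztiftoo*.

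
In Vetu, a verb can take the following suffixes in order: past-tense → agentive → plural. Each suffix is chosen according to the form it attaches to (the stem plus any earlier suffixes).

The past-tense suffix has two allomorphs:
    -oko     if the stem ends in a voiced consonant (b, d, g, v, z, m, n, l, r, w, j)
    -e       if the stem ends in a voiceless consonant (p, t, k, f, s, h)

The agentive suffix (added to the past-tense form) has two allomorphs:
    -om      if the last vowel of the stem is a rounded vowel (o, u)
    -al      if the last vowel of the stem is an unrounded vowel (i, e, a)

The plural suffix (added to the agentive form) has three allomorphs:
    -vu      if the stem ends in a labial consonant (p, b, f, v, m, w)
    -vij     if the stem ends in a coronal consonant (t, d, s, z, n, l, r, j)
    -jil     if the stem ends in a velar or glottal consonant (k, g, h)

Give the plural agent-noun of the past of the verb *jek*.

The final consonant of *jek* is /k/, which is voiceless, so the past-tense suffix is -e, giving *jeke*.
Since the last vowel of the past-tense form *jeke* is /e/ (an unrounded vowel), it takes -al, giving *jekeal*.
The final consonant of the agentive form *jekeal* is /l/, which is coronal, so the plural suffix is -vij, giving *jekealvij*.

jekealvij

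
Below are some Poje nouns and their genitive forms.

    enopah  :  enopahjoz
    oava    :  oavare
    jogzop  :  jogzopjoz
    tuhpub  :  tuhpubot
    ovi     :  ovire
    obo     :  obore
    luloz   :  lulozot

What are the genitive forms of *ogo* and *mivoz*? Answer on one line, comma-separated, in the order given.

The suffix is conditioned by the final sound: -joz when the stem ends in a voiceless consonant (*enopah*, *jogzop*); -ot when the stem ends in a voiced consonant (*tuhpub*, *luloz*); -re when the stem ends in a vowel (*oava*, *ovi*, *obo*).
Since the final sound of *ogo* is /o/ (a vowel), it takes -re, giving *ogore*.
*mivoz*: final sound = /z/, a voiced consonant → -ot → *mivozot*.

ogore, mivozot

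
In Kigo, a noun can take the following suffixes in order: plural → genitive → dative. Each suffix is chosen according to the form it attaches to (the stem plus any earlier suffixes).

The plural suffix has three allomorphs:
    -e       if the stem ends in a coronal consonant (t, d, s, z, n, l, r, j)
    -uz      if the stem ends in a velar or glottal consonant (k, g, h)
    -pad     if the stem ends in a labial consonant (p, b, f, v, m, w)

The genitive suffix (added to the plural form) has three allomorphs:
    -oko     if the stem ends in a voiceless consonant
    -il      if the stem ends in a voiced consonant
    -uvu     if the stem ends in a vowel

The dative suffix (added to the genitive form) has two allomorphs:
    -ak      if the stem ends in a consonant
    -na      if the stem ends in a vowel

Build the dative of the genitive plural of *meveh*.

Since the final consonant of *meveh* is /h/ (velar/glottal), it takes -uz, giving *mevehuz*.
The plural form *mevehuz*: final sound = /z/, a voiced consonant → -il → *mevehuzil*.
The final sound of the genitive form *mevehuzil* is /l/, which is a consonant, so the dative suffix is -ak, giving *mevehuzilak*.

mevehuzilak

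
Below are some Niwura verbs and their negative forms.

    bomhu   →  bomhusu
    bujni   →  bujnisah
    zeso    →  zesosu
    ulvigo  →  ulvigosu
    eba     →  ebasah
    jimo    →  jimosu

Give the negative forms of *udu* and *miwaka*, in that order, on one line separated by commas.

udusu, miwakasah

Looking at the last vowel of each stem: -su when the last vowel of the stem is a rounded vowel (*bomhu*, *zeso*, *ulvigo*, *jimo*); -sah when the last vowel of the stem is an unrounded vowel (*bujni*, *eba*).
*udu* — last vowel /u/ (a rounded vowel) → -su → *udusu*.
*miwaka* — last vowel /a/ (an unrounded vowel) → -sah → *miwakasah*.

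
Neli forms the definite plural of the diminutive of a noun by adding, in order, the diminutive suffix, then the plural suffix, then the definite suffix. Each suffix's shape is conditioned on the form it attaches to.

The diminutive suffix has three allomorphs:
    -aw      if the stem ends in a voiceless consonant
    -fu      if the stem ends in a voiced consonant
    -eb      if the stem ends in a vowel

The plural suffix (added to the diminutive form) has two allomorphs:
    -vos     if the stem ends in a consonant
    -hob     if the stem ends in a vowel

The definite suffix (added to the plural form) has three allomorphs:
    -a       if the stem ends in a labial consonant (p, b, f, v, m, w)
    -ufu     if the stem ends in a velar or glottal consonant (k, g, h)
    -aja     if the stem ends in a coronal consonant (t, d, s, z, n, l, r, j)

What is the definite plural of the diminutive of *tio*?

*tio*: final sound = /o/, a vowel → -eb → *tioeb*.
The diminutive form *tioeb* — final sound /b/ (a consonant) → -vos → *tioebvos*.
The plural form *tioebvos*: final consonant = /s/, coronal → -aja → *tioebvosaja*.

tioebvosaja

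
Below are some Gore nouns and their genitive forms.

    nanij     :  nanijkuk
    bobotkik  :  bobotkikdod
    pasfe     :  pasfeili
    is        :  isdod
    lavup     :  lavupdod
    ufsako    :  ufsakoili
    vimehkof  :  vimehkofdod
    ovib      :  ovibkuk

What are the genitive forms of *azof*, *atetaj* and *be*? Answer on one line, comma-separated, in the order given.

Looking at the final sound of each stem: -dod when the stem ends in a voiceless consonant (*bobotkik*, *is*, *lavup*, *vimehkof*); -kuk when the stem ends in a voiced consonant (*nanij*, *ovib*); -ili when the stem ends in a vowel (*pasfe*, *ufsako*).
*azof* — final sound /f/ (a voiceless consonant) → -dod → *azofdod*.
*atetaj* — final sound /j/ (a voiced consonant) → -kuk → *atetajkuk*.
*be* — final sound /e/ (a vowel) → -ili → *beili*.

azofdod, atetajkuk, beili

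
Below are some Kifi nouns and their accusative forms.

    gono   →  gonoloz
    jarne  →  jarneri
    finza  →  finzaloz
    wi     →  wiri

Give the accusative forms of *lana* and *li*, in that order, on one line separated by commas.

The alternation tracks the last vowel of the stem — -ri when the last vowel of the stem is a front vowel (*jarne*, *wi*); -loz when the last vowel of the stem is a back vowel (*gono*, *finza*).
Since the last vowel of *lana* is /a/ (a back vowel), it takes -loz, giving *lanaloz*.
*li*: last vowel = /i/, a front vowel → -ri → *liri*.

lanaloz, liri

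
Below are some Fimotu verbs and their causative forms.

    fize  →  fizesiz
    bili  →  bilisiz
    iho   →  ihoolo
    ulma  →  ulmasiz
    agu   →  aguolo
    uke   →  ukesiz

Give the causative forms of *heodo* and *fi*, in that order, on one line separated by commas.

The pattern is rounding harmony: -olo when the last vowel of the stem is a rounded vowel (*iho*, *agu*); -siz when the last vowel of the stem is an unrounded vowel (*fize*, *bili*, *ulma*, *uke*).
*heodo*: last vowel = /o/, a rounded vowel → -olo → *heodoolo*.
*fi*: last vowel = /i/, an unrounded vowel → -siz → *fisiz*.

heodoolo, fisiz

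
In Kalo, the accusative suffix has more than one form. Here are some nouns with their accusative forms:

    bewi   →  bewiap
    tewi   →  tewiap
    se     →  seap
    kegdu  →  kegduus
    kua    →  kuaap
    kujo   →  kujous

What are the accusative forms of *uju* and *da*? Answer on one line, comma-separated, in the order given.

ujuus, daap

Looking at the last vowel of each stem: -us when the last vowel of the stem is a rounded vowel (*kegdu*, *kujo*); -ap when the last vowel of the stem is an unrounded vowel (*bewi*, *tewi*, *se*, *kua*).
*uju* — last vowel /u/ (a rounded vowel) → -us → *ujuus*.
The last vowel of *da* is /a/, which is an unrounded vowel, so the suffix is -ap, giving *daap*.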